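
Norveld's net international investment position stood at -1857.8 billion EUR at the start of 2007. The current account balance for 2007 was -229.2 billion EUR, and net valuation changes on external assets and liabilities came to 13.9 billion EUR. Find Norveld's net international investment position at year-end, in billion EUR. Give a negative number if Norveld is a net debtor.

Change in NIIP = current account + net valuation change = -229.2 + 13.9 = -215.3
End-of-year NIIP = -1857.8 + (-215.3) = -2073.1

-2073.1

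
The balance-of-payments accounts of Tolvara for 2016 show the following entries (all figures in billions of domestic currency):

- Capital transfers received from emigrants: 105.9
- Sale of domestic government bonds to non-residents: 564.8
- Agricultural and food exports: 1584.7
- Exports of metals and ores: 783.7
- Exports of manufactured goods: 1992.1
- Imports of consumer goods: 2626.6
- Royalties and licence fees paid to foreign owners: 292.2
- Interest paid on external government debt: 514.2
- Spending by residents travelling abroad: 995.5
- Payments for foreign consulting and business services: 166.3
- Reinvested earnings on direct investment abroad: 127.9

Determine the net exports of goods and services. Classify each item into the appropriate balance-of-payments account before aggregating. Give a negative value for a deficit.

Goods: 1584.7 - 2626.6 + 783.7 + 1992.1 = 1733.9
Services: -292.2 - 166.3 - 995.5 = -1454.0
Trade balance = 1733.9 + (-1454.0) = 279.9
(Excluded from the trade balance — capital account: capital transfers received from emigrants 105.9; financial account: sale of domestic government bonds to non-residents 564.8; primary income: interest paid on external government debt 514.2, reinvested earnings on direct investment abroad 127.9.)

279.9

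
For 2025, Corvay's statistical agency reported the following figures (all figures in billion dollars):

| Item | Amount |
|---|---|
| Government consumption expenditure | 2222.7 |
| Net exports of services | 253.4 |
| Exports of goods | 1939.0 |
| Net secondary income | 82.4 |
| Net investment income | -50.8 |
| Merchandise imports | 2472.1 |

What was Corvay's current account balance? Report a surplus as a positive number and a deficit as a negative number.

-248.1

Goods balance = 1939.0 - 2472.1 = -533.1
Services balance = 253.4
Trade balance (goods + services) = -533.1 + 253.4 = -279.7
Net primary income = -50.8
Net secondary income = 82.4
Current account = -279.7 + (-50.8) + 82.4 = -248.1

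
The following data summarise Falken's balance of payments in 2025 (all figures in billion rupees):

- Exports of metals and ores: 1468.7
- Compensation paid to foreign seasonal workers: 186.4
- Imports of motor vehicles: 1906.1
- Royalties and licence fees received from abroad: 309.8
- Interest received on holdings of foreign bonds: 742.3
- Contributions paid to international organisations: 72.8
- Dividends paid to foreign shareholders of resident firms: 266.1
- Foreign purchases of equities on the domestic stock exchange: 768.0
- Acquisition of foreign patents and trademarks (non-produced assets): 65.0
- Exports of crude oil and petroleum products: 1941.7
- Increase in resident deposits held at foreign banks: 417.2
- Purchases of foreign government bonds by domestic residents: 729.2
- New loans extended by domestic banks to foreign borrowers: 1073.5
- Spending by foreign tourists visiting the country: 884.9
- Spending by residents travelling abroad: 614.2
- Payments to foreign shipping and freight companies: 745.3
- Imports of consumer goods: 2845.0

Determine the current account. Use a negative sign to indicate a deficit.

-1288.5

Goods: -1906.1 + 1468.7 + 1941.7 - 2845.0 = -1340.7
Services: 309.8 + 884.9 - 614.2 - 745.3 = -164.8
Primary income: -186.4 + 742.3 - 266.1 = 289.8
Secondary income: -72.8
Current account = (-1340.7) + (-164.8) + 289.8 + (-72.8) = -1288.5
(Excluded from the current account — financial account: foreign purchases of equities on the domestic stock exchange 768.0, increase in resident deposits held at foreign banks 417.2, purchases of foreign government bonds by domestic residents 729.2, new loans extended by domestic banks to foreign borrowers 1073.5; capital account: acquisition of foreign patents and trademarks (non-produced assets) 65.0.)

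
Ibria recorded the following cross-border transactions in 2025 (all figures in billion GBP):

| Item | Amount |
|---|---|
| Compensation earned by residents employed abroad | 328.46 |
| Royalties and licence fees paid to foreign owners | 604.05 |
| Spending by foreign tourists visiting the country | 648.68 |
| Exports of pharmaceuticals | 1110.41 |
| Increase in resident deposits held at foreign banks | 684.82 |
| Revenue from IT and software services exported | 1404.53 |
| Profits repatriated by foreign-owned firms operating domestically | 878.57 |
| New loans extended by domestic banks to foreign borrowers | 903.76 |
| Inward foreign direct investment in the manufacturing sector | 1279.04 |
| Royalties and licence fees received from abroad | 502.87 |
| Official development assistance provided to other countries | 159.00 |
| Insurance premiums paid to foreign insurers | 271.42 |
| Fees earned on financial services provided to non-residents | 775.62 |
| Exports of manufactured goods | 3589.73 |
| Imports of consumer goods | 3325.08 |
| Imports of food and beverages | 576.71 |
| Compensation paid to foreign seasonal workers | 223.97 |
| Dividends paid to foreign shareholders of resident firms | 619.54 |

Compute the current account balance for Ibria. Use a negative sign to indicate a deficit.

Goods: -3325.08 + 1110.41 - 576.71 + 3589.73 = 798.35
Services: 775.62 + 1404.53 + 502.87 + 648.68 - 604.05 - 271.42 = 2456.23
Primary income: 328.46 - 619.54 - 878.57 - 223.97 = -1393.62
Secondary income: -159.00
Current account = 798.35 + 2456.23 + (-1393.62) + (-159.00) = 1701.96
(Excluded from the current account — financial account: increase in resident deposits held at foreign banks 684.82, new loans extended by domestic banks to foreign borrowers 903.76, inward foreign direct investment in the manufacturing sector 1279.04.)

1701.96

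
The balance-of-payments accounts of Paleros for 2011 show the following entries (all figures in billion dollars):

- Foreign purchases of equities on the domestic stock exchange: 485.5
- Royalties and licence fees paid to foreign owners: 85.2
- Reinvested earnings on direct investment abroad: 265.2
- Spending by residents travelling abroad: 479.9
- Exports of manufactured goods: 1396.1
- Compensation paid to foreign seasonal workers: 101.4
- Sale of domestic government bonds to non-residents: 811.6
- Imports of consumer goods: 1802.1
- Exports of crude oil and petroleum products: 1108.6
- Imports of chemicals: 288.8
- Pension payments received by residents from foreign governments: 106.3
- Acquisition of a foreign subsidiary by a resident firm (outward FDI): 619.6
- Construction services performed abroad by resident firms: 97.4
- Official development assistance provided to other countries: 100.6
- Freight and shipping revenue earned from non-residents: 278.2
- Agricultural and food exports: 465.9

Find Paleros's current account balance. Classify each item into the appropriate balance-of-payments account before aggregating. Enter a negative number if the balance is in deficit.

859.7

Goods: -1802.1 + 1108.6 - 288.8 + 465.9 + 1396.1 = 879.7
Services: 278.2 - 85.2 - 479.9 + 97.4 = -189.5
Primary income: -101.4 + 265.2 = 163.8
Secondary income: -100.6 + 106.3 = 5.7
Current account = 879.7 + (-189.5) + 163.8 + 5.7 = 859.7
(Excluded from the current account — financial account: foreign purchases of equities on the domestic stock exchange 485.5, sale of domestic government bonds to non-residents 811.6, acquisition of a foreign subsidiary by a resident firm (outward FDI) 619.6.)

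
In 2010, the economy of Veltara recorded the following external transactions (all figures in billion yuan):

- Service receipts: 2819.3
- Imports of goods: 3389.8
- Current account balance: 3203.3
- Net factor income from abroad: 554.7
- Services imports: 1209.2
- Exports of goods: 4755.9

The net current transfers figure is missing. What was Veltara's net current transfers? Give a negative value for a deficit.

-327.6

Current account = goods balance + services balance + net primary income + net secondary income
Sum of the known components = 3530.9
Net current transfers = CA - (known components) = 3203.3 - 3530.9 = -327.6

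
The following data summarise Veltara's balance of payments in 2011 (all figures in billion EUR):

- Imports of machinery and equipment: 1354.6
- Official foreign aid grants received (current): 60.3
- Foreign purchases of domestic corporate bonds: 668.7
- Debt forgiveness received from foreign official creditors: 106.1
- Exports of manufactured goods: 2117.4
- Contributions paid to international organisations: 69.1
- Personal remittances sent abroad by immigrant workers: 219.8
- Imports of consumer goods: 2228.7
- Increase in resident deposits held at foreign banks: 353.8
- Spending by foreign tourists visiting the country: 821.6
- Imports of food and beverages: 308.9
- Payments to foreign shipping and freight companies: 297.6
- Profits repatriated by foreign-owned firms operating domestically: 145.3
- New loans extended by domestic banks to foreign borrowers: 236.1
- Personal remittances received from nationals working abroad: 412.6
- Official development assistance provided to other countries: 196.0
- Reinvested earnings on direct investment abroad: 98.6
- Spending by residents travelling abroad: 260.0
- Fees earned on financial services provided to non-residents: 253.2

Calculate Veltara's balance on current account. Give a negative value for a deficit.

-1316.3

Goods: -2228.7 - 308.9 + 2117.4 - 1354.6 = -1774.8
Services: -260.0 + 821.6 + 253.2 - 297.6 = 517.2
Primary income: 98.6 - 145.3 = -46.7
Secondary income: -219.8 - 69.1 - 196.0 + 412.6 + 60.3 = -12.0
Current account = (-1774.8) + 517.2 + (-46.7) + (-12.0) = -1316.3
(Excluded from the current account — financial account: foreign purchases of domestic corporate bonds 668.7, increase in resident deposits held at foreign banks 353.8, new loans extended by domestic banks to foreign borrowers 236.1; capital account: debt forgiveness received from foreign official creditors 106.1.)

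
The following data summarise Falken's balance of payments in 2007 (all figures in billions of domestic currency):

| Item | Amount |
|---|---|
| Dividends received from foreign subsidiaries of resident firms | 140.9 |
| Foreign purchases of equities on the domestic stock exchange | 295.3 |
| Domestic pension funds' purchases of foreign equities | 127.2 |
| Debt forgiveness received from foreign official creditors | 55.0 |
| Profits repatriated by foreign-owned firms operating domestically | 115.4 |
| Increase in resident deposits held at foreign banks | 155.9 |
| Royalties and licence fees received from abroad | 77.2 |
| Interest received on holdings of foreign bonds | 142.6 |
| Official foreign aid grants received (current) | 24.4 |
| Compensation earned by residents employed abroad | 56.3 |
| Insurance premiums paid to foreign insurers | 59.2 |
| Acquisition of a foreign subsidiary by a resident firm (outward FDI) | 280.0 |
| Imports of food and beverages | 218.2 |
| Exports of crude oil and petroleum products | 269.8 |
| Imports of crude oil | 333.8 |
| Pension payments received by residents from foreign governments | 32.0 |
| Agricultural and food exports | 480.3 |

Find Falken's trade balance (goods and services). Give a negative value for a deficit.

Goods: 269.8 + 480.3 - 333.8 - 218.2 = 198.1
Services: 77.2 - 59.2 = 18.0
Trade balance = 198.1 + 18.0 = 216.1
(Excluded from the trade balance — primary income: dividends received from foreign subsidiaries of resident firms 140.9, profits repatriated by foreign-owned firms operating domestically 115.4, interest received on holdings of foreign bonds 142.6, compensation earned by residents employed abroad 56.3; financial account: foreign purchases of equities on the domestic stock exchange 295.3, domestic pension funds' purchases of foreign equities 127.2, increase in resident deposits held at foreign banks 155.9, acquisition of a foreign subsidiary by a resident firm (outward FDI) 280.0; capital account: debt forgiveness received from foreign official creditors 55.0; secondary income: official foreign aid grants received (current) 24.4, pension payments received by residents from foreign governments 32.0.)

216.1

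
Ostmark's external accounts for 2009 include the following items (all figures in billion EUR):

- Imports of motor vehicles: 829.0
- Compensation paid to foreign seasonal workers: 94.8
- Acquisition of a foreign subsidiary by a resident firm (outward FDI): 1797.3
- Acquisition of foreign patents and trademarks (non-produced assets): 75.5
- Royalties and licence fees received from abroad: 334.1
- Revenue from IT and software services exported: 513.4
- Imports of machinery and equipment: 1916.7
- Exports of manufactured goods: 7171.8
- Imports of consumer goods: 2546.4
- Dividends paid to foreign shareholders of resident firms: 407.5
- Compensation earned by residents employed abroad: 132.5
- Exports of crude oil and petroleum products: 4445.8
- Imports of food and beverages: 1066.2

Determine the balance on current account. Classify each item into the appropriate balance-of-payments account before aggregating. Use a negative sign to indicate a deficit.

Goods: -2546.4 + 4445.8 - 1916.7 - 1066.2 + 7171.8 - 829.0 = 5259.3
Services: 513.4 + 334.1 = 847.5
Primary income: -407.5 - 94.8 + 132.5 = -369.8
Current account = 5259.3 + 847.5 + (-369.8) = 5737.0
(Excluded from the current account — financial account: acquisition of a foreign subsidiary by a resident firm (outward FDI) 1797.3; capital account: acquisition of foreign patents and trademarks (non-produced assets) 75.5.)

5737.0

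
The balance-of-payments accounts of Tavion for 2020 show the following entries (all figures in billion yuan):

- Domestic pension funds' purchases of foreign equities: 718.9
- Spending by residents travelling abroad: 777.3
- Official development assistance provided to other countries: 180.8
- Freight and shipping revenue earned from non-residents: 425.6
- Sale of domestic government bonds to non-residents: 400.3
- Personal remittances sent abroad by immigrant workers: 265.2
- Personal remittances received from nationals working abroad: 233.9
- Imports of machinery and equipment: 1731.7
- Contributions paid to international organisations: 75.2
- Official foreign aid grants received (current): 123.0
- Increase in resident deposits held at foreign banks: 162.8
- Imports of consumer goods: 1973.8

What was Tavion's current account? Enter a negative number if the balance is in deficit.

-4221.5

Goods: -1973.8 - 1731.7 = -3705.5
Services: 425.6 - 777.3 = -351.7
Secondary income: -265.2 + 123.0 + 233.9 - 180.8 - 75.2 = -164.3
Current account = (-3705.5) + (-351.7) + (-164.3) = -4221.5
(Excluded from the current account — financial account: domestic pension funds' purchases of foreign equities 718.9, sale of domestic government bonds to non-residents 400.3, increase in resident deposits held at foreign banks 162.8.)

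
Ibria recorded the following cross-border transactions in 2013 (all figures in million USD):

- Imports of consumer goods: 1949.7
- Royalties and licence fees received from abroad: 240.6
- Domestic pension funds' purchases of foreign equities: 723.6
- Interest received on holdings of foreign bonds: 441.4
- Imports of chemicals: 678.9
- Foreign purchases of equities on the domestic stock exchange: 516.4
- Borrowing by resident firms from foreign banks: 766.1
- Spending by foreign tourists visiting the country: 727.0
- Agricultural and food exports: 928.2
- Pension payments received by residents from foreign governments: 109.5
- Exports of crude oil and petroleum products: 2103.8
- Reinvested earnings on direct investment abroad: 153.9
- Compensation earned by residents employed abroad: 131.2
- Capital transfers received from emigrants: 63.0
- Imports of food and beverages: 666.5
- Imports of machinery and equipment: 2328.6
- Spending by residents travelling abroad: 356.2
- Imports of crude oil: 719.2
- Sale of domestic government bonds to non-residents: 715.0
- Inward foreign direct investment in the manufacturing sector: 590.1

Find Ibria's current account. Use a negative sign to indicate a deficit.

-1863.5

Goods: -1949.7 + 2103.8 - 719.2 - 2328.6 - 666.5 + 928.2 - 678.9 = -3310.9
Services: -356.2 + 240.6 + 727.0 = 611.4
Primary income: 131.2 + 153.9 + 441.4 = 726.5
Secondary income: 109.5
Current account = (-3310.9) + 611.4 + 726.5 + 109.5 = -1863.5
(Excluded from the current account — financial account: domestic pension funds' purchases of foreign equities 723.6, foreign purchases of equities on the domestic stock exchange 516.4, borrowing by resident firms from foreign banks 766.1, sale of domestic government bonds to non-residents 715.0, inward foreign direct investment in the manufacturing sector 590.1; capital account: capital transfers received from emigrants 63.0.)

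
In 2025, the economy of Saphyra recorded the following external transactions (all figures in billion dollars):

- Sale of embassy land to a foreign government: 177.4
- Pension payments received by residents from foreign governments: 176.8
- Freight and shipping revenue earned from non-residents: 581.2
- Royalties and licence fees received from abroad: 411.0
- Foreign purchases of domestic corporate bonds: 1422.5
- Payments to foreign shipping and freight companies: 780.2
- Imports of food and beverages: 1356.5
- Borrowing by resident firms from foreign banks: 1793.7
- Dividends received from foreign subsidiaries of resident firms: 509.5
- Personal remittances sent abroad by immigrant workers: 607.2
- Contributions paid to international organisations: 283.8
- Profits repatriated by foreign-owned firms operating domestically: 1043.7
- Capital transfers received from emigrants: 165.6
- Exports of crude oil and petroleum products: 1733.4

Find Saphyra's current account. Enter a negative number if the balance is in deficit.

-659.5

Goods: -1356.5 + 1733.4 = 376.9
Services: 581.2 + 411.0 - 780.2 = 212.0
Primary income: 509.5 - 1043.7 = -534.2
Secondary income: -283.8 - 607.2 + 176.8 = -714.2
Current account = 376.9 + 212.0 + (-534.2) + (-714.2) = -659.5
(Excluded from the current account — capital account: sale of embassy land to a foreign government 177.4, capital transfers received from emigrants 165.6; financial account: foreign purchases of domestic corporate bonds 1422.5, borrowing by resident firms from foreign banks 1793.7.)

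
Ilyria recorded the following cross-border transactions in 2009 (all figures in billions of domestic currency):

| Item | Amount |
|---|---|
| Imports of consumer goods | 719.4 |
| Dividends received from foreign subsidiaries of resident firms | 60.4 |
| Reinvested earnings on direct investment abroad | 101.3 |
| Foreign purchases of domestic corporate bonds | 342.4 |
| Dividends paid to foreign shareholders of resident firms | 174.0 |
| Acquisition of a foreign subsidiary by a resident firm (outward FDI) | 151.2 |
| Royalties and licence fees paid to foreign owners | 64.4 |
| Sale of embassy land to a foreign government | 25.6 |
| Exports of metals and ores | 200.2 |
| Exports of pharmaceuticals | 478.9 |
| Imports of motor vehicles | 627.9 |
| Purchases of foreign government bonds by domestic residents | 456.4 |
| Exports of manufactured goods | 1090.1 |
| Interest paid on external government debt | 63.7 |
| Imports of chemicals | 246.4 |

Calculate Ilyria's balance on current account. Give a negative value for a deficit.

35.1

Goods: 1090.1 + 200.2 + 478.9 - 627.9 - 246.4 - 719.4 = 175.5
Services: -64.4
Primary income: -174.0 - 63.7 + 60.4 + 101.3 = -76.0
Current account = 175.5 + (-64.4) + (-76.0) = 35.1
(Excluded from the current account — financial account: foreign purchases of domestic corporate bonds 342.4, acquisition of a foreign subsidiary by a resident firm (outward FDI) 151.2, purchases of foreign government bonds by domestic residents 456.4; capital account: sale of embassy land to a foreign government 25.6.)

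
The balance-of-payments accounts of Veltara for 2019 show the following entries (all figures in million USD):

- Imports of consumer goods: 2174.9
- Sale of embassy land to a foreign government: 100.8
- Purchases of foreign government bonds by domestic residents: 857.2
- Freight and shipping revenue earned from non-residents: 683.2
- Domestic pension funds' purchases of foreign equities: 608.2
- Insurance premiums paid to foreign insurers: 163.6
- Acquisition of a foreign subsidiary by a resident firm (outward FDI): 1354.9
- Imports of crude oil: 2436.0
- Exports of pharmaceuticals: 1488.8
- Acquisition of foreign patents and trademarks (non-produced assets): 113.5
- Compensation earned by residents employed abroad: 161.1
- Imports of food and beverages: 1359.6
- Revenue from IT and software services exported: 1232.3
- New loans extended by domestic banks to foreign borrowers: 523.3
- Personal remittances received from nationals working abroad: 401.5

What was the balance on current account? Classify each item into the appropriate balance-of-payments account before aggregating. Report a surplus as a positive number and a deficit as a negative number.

Goods: -2436.0 - 1359.6 + 1488.8 - 2174.9 = -4481.7
Services: 1232.3 + 683.2 - 163.6 = 1751.9
Primary income: 161.1
Secondary income: 401.5
Current account = (-4481.7) + 1751.9 + 161.1 + 401.5 = -2167.2
(Excluded from the current account — capital account: sale of embassy land to a foreign government 100.8, acquisition of foreign patents and trademarks (non-produced assets) 113.5; financial account: purchases of foreign government bonds by domestic residents 857.2, domestic pension funds' purchases of foreign equities 608.2, acquisition of a foreign subsidiary by a resident firm (outward FDI) 1354.9, new loans extended by domestic banks to foreign borrowers 523.3.)

-2167.2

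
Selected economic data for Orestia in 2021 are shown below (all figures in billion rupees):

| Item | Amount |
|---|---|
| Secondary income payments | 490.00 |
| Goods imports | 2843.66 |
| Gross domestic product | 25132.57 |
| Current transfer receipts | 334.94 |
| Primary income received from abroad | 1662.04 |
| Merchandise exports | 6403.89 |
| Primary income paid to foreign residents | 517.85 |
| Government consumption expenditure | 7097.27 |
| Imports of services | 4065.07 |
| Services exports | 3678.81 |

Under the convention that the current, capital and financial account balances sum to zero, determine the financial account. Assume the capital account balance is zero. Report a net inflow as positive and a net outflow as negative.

Goods balance = 6403.89 - 2843.66 = 3560.23
Services balance = 3678.81 - 4065.07 = -386.26
Trade balance (goods + services) = 3560.23 + (-386.26) = 3173.97
Net primary income = 1662.04 - 517.85 = 1144.19
Net secondary income = 334.94 - 490.00 = -155.06
Current account = 3173.97 + 1144.19 + (-155.06) = 4163.10
Financial account = -(4163.10) = -4163.10

-4163.10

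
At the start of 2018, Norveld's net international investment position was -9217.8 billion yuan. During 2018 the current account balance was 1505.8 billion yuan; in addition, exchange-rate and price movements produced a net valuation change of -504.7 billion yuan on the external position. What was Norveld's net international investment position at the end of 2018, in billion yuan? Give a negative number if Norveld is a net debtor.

Change in NIIP = current account + net valuation change = 1505.8 + (-504.7) = 1001.1
End-of-year NIIP = -9217.8 + 1001.1 = -8216.7

-8216.7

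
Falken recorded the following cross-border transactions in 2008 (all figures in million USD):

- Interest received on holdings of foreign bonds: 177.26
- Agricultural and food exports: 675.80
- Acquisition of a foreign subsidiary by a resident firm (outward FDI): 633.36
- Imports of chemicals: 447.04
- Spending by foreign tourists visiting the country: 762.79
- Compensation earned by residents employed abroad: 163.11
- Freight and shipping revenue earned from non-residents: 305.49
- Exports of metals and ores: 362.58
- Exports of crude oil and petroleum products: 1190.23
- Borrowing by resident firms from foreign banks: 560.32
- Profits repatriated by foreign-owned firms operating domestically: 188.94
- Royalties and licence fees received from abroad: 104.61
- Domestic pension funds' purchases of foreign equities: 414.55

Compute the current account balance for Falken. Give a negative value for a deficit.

3105.89

Goods: 1190.23 + 675.80 - 447.04 + 362.58 = 1781.57
Services: 305.49 + 762.79 + 104.61 = 1172.89
Primary income: -188.94 + 163.11 + 177.26 = 151.43
Current account = 1781.57 + 1172.89 + 151.43 = 3105.89
(Excluded from the current account — financial account: acquisition of a foreign subsidiary by a resident firm (outward FDI) 633.36, borrowing by resident firms from foreign banks 560.32, domestic pension funds' purchases of foreign equities 414.55.)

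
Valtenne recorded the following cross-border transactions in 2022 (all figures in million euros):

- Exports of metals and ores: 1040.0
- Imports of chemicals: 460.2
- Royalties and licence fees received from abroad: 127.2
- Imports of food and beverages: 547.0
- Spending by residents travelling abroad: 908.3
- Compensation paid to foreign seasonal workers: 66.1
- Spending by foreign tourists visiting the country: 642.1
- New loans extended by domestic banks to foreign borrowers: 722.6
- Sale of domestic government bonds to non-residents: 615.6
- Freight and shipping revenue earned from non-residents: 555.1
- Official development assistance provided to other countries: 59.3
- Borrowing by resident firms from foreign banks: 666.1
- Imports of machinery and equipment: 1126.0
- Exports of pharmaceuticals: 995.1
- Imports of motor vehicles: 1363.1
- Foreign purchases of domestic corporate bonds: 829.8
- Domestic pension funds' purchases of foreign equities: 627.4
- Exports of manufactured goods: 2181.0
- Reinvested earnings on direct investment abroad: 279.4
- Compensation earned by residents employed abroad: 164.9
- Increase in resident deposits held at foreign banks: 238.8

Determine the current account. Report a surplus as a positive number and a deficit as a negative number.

1454.8

Goods: 2181.0 + 1040.0 + 995.1 - 547.0 - 460.2 - 1126.0 - 1363.1 = 719.8
Services: 642.1 + 555.1 + 127.2 - 908.3 = 416.1
Primary income: 164.9 + 279.4 - 66.1 = 378.2
Secondary income: -59.3
Current account = 719.8 + 416.1 + 378.2 + (-59.3) = 1454.8
(Excluded from the current account — financial account: new loans extended by domestic banks to foreign borrowers 722.6, sale of domestic government bonds to non-residents 615.6, borrowing by resident firms from foreign banks 666.1, foreign purchases of domestic corporate bonds 829.8, domestic pension funds' purchases of foreign equities 627.4, increase in resident deposits held at foreign banks 238.8.)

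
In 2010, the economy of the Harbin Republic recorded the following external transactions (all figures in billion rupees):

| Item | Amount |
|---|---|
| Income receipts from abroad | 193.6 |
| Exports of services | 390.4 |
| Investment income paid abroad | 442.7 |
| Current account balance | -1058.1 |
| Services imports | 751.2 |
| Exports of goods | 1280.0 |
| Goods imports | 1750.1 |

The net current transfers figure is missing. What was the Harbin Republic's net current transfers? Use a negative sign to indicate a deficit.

Current account = goods balance + services balance + net primary income + net secondary income
Sum of the known components = -1080.0
Net current transfers = CA - (known components) = -1058.1 - (-1080.0) = 21.9

21.9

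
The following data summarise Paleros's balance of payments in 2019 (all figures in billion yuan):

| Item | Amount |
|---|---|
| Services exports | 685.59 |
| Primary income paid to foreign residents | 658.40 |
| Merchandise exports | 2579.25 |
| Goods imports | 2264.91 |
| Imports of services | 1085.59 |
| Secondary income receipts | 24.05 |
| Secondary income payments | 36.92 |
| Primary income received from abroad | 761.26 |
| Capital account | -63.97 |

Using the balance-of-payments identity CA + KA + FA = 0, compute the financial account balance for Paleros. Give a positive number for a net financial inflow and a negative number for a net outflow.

59.64

Goods balance = 2579.25 - 2264.91 = 314.34
Services balance = 685.59 - 1085.59 = -400.00
Trade balance (goods + services) = 314.34 + (-400.00) = -85.66
Net primary income = 761.26 - 658.40 = 102.86
Net secondary income = 24.05 - 36.92 = -12.87
Current account = -85.66 + 102.86 + (-12.87) = 4.33
Financial account = -(4.33 + (-63.97)) = 59.64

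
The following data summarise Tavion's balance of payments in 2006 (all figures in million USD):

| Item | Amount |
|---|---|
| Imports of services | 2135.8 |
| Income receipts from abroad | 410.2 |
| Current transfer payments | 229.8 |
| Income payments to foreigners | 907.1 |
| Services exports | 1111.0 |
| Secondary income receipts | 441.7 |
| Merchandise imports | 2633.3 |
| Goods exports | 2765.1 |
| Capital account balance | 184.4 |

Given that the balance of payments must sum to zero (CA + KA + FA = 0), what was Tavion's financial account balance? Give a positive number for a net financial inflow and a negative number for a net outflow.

Goods balance = 2765.1 - 2633.3 = 131.8
Services balance = 1111.0 - 2135.8 = -1024.8
Trade balance (goods + services) = 131.8 + (-1024.8) = -893.0
Net primary income = 410.2 - 907.1 = -496.9
Net secondary income = 441.7 - 229.8 = 211.9
Current account = -893.0 + (-496.9) + 211.9 = -1178.0
Financial account = -(-1178.0 + 184.4) = 993.6

993.6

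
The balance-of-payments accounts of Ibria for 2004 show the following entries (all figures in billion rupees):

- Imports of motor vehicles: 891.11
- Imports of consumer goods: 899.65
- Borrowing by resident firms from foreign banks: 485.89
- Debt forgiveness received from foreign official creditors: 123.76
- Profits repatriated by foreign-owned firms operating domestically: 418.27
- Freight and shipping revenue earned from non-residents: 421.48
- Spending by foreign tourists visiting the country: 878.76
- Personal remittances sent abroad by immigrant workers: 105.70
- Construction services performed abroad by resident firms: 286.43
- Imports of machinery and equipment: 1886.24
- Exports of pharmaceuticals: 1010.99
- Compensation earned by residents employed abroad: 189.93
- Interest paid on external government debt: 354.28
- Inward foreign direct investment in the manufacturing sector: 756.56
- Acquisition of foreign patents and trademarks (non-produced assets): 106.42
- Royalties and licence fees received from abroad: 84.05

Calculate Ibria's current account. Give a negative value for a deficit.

-1683.61

Goods: -899.65 - 891.11 - 1886.24 + 1010.99 = -2666.01
Services: 84.05 + 286.43 + 878.76 + 421.48 = 1670.72
Primary income: -354.28 - 418.27 + 189.93 = -582.62
Secondary income: -105.70
Current account = (-2666.01) + 1670.72 + (-582.62) + (-105.70) = -1683.61
(Excluded from the current account — financial account: borrowing by resident firms from foreign banks 485.89, inward foreign direct investment in the manufacturing sector 756.56; capital account: debt forgiveness received from foreign official creditors 123.76, acquisition of foreign patents and trademarks (non-produced assets) 106.42.)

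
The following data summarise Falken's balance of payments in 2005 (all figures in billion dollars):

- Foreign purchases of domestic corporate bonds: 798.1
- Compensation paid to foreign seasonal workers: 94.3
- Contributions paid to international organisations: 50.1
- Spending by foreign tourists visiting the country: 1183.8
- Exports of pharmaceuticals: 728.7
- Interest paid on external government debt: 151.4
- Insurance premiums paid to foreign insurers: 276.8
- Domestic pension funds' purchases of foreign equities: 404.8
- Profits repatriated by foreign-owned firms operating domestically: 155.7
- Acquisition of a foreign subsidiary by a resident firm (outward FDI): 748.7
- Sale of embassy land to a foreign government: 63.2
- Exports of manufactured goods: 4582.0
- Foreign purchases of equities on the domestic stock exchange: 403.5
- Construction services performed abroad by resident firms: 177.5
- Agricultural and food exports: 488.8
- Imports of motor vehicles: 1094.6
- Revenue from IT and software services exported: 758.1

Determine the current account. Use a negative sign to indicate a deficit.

Goods: 488.8 - 1094.6 + 728.7 + 4582.0 = 4704.9
Services: 758.1 + 1183.8 - 276.8 + 177.5 = 1842.6
Primary income: -94.3 - 151.4 - 155.7 = -401.4
Secondary income: -50.1
Current account = 4704.9 + 1842.6 + (-401.4) + (-50.1) = 6096.0
(Excluded from the current account — financial account: foreign purchases of domestic corporate bonds 798.1, domestic pension funds' purchases of foreign equities 404.8, acquisition of a foreign subsidiary by a resident firm (outward FDI) 748.7, foreign purchases of equities on the domestic stock exchange 403.5; capital account: sale of embassy land to a foreign government 63.2.)

6096.0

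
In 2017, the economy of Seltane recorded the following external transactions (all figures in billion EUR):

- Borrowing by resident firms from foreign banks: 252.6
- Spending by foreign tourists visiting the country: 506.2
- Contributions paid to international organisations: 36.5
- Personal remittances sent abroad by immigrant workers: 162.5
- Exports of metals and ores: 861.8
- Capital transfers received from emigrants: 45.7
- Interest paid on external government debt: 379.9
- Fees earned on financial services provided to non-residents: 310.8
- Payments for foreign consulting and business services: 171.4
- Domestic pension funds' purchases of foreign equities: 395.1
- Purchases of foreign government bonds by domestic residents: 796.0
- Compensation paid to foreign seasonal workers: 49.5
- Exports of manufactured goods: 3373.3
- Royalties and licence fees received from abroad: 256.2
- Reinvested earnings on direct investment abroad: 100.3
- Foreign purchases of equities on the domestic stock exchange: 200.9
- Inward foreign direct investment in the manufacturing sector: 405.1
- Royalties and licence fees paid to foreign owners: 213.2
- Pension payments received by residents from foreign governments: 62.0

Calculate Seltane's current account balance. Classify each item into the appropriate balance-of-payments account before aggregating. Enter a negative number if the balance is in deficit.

4457.6

Goods: 861.8 + 3373.3 = 4235.1
Services: 506.2 + 256.2 - 171.4 - 213.2 + 310.8 = 688.6
Primary income: -379.9 + 100.3 - 49.5 = -329.1
Secondary income: -162.5 - 36.5 + 62.0 = -137.0
Current account = 4235.1 + 688.6 + (-329.1) + (-137.0) = 4457.6
(Excluded from the current account — financial account: borrowing by resident firms from foreign banks 252.6, domestic pension funds' purchases of foreign equities 395.1, purchases of foreign government bonds by domestic residents 796.0, foreign purchases of equities on the domestic stock exchange 200.9, inward foreign direct investment in the manufacturing sector 405.1; capital account: capital transfers received from emigrants 45.7.)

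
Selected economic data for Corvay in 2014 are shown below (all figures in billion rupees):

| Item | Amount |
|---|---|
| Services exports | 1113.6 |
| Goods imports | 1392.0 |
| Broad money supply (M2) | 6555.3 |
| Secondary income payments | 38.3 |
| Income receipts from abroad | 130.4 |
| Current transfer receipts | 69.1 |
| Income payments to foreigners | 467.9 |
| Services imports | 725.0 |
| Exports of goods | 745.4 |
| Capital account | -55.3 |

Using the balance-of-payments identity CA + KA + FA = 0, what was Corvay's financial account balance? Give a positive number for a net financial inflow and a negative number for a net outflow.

Goods balance = 745.4 - 1392.0 = -646.6
Services balance = 1113.6 - 725.0 = 388.6
Trade balance (goods + services) = -646.6 + 388.6 = -258.0
Net primary income = 130.4 - 467.9 = -337.5
Net secondary income = 69.1 - 38.3 = 30.8
Current account = -258.0 + (-337.5) + 30.8 = -564.7
Financial account = -(-564.7 + (-55.3)) = 620.0

620.0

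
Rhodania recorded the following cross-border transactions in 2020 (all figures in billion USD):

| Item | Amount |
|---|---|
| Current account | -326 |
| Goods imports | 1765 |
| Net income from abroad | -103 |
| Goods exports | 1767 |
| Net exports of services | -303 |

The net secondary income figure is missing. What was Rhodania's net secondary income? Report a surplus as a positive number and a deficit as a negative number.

Current account = goods balance + services balance + net primary income + net secondary income
Sum of the known components = -404
Net secondary income = CA - (known components) = -326 - (-404) = 78

78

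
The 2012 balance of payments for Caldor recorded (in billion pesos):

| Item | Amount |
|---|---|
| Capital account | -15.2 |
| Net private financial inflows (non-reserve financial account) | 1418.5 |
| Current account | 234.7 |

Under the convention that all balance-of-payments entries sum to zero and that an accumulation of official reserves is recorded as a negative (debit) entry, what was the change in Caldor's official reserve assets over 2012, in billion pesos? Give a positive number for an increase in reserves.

Official reserve transactions balance = -(234.7 + (-15.2) + 1418.5) = -1638.0
An accumulation of reserves is recorded as a debit (negative entry), so the change in the stock of reserves is the negative of that balance.
Change in official reserves = -(-1638.0) = 1638.0

1638.0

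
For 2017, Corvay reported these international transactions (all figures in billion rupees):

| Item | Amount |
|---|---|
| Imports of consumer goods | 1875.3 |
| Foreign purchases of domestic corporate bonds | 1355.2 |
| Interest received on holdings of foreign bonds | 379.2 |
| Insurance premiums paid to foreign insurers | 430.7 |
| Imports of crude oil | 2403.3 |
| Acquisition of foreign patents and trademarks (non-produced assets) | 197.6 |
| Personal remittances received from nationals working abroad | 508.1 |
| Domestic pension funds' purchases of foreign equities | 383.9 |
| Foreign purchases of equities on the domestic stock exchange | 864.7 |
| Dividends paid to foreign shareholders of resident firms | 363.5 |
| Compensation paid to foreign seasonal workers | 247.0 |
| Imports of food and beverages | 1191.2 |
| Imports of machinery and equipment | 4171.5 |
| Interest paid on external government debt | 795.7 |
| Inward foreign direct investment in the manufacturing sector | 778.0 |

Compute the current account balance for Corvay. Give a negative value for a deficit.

Goods: -1191.2 - 2403.3 - 1875.3 - 4171.5 = -9641.3
Services: -430.7
Primary income: -247.0 - 795.7 - 363.5 + 379.2 = -1027.0
Secondary income: 508.1
Current account = (-9641.3) + (-430.7) + (-1027.0) + 508.1 = -10590.9
(Excluded from the current account — financial account: foreign purchases of domestic corporate bonds 1355.2, domestic pension funds' purchases of foreign equities 383.9, foreign purchases of equities on the domestic stock exchange 864.7, inward foreign direct investment in the manufacturing sector 778.0; capital account: acquisition of foreign patents and trademarks (non-produced assets) 197.6.)

-10590.9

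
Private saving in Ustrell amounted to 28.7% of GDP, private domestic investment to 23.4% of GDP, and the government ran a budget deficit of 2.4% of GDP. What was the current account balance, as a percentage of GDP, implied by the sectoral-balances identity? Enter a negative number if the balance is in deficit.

2.9

By the sectoral-balances identity, CA = (S_private - I) + (T - G).
Private balance = 28.7 - 23.4 = 5.3
Government balance (T - G) = -2.4
CA = 5.3 + (-2.4) = 2.9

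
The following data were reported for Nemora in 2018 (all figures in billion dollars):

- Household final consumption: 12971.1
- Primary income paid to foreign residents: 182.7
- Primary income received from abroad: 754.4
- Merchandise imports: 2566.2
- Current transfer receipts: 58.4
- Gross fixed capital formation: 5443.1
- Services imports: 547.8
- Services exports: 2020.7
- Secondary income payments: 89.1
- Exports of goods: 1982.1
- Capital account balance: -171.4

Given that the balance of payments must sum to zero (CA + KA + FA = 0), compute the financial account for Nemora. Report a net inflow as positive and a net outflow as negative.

Goods balance = 1982.1 - 2566.2 = -584.1
Services balance = 2020.7 - 547.8 = 1472.9
Trade balance (goods + services) = -584.1 + 1472.9 = 888.8
Net primary income = 754.4 - 182.7 = 571.7
Net secondary income = 58.4 - 89.1 = -30.7
Current account = 888.8 + 571.7 + (-30.7) = 1429.8
Financial account = -(1429.8 + (-171.4)) = -1258.4

-1258.4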